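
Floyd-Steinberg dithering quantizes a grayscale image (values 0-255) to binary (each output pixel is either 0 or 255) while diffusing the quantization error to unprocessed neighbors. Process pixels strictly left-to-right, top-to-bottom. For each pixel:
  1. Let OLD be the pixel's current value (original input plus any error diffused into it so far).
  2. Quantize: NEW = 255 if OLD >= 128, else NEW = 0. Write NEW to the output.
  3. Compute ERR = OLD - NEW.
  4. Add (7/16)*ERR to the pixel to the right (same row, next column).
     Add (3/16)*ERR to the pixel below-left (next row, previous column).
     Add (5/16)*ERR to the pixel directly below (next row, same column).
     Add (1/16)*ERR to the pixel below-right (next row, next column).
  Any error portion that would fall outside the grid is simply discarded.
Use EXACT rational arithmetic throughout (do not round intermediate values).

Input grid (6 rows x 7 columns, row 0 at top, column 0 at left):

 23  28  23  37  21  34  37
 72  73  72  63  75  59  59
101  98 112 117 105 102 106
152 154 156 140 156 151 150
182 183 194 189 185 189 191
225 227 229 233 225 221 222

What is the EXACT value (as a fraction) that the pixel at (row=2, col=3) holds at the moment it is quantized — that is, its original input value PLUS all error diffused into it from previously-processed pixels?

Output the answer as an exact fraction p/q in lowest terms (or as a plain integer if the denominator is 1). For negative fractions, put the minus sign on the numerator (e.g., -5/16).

Answer: 14225622335/134217728

Derivation:
(0,0): OLD=23 → NEW=0, ERR=23
(0,1): OLD=609/16 → NEW=0, ERR=609/16
(0,2): OLD=10151/256 → NEW=0, ERR=10151/256
(0,3): OLD=222609/4096 → NEW=0, ERR=222609/4096
(0,4): OLD=2934519/65536 → NEW=0, ERR=2934519/65536
(0,5): OLD=56193217/1048576 → NEW=0, ERR=56193217/1048576
(0,6): OLD=1014109511/16777216 → NEW=0, ERR=1014109511/16777216
(1,0): OLD=22099/256 → NEW=0, ERR=22099/256
(1,1): OLD=269381/2048 → NEW=255, ERR=-252859/2048
(1,2): OLD=2814377/65536 → NEW=0, ERR=2814377/65536
(1,3): OLD=28742965/262144 → NEW=0, ERR=28742965/262144
(1,4): OLD=2523423295/16777216 → NEW=255, ERR=-1754766785/16777216
(1,5): OLD=5921673583/134217728 → NEW=0, ERR=5921673583/134217728
(1,6): OLD=215910362529/2147483648 → NEW=0, ERR=215910362529/2147483648
(2,0): OLD=3434951/32768 → NEW=0, ERR=3434951/32768
(2,1): OLD=124492797/1048576 → NEW=0, ERR=124492797/1048576
(2,2): OLD=3191099703/16777216 → NEW=255, ERR=-1087090377/16777216
(2,3): OLD=14225622335/134217728 → NEW=0, ERR=14225622335/134217728
Target (2,3): original=117, with diffused error = 14225622335/134217728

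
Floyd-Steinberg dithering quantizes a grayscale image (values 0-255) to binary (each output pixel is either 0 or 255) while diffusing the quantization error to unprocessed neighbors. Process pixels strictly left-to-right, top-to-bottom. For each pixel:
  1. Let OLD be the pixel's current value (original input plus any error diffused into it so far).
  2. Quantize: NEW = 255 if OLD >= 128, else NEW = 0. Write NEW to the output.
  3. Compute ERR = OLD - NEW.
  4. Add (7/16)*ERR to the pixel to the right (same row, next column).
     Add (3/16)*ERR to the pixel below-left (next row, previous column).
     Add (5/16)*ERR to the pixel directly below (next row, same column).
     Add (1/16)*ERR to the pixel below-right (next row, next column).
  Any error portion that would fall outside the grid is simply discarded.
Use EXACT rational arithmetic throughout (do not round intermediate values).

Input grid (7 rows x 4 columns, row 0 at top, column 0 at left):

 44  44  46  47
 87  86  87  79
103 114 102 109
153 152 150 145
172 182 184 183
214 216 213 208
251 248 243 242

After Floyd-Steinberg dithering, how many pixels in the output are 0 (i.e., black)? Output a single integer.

(0,0): OLD=44 → NEW=0, ERR=44
(0,1): OLD=253/4 → NEW=0, ERR=253/4
(0,2): OLD=4715/64 → NEW=0, ERR=4715/64
(0,3): OLD=81133/1024 → NEW=0, ERR=81133/1024
(1,0): OLD=7207/64 → NEW=0, ERR=7207/64
(1,1): OLD=87857/512 → NEW=255, ERR=-42703/512
(1,2): OLD=1512933/16384 → NEW=0, ERR=1512933/16384
(1,3): OLD=38997587/262144 → NEW=255, ERR=-27849133/262144
(2,0): OLD=1003947/8192 → NEW=0, ERR=1003947/8192
(2,1): OLD=43490985/262144 → NEW=255, ERR=-23355735/262144
(2,2): OLD=34994021/524288 → NEW=0, ERR=34994021/524288
(2,3): OLD=929238945/8388608 → NEW=0, ERR=929238945/8388608
(3,0): OLD=732292827/4194304 → NEW=255, ERR=-337254693/4194304
(3,1): OLD=7325183045/67108864 → NEW=0, ERR=7325183045/67108864
(3,2): OLD=251056394875/1073741824 → NEW=255, ERR=-22747770245/1073741824
(3,3): OLD=2998227319773/17179869184 → NEW=255, ERR=-1382639322147/17179869184
(4,0): OLD=179678767423/1073741824 → NEW=255, ERR=-94125397697/1073741824
(4,1): OLD=1449646269533/8589934592 → NEW=255, ERR=-740787051427/8589934592
(4,2): OLD=36114023431197/274877906944 → NEW=255, ERR=-33979842839523/274877906944
(4,3): OLD=450549036700891/4398046511104 → NEW=0, ERR=450549036700891/4398046511104
(5,0): OLD=23424558980847/137438953472 → NEW=255, ERR=-11622374154513/137438953472
(5,1): OLD=542703249677961/4398046511104 → NEW=0, ERR=542703249677961/4398046511104
(5,2): OLD=532545061568699/2199023255552 → NEW=255, ERR=-28205868597061/2199023255552
(5,3): OLD=15950884326667345/70368744177664 → NEW=255, ERR=-1993145438636975/70368744177664
(6,0): OLD=17431084672905467/70368744177664 → NEW=255, ERR=-512945092398853/70368744177664
(6,1): OLD=310390402271987149/1125899906842624 → NEW=255, ERR=23285926027118029/1125899906842624
(6,2): OLD=4511554347248455371/18014398509481984 → NEW=255, ERR=-82117272669450549/18014398509481984
(6,3): OLD=66394641483025636493/288230376151711744 → NEW=255, ERR=-7104104435660858227/288230376151711744
Output grid:
  Row 0: ....  (4 black, running=4)
  Row 1: .#.#  (2 black, running=6)
  Row 2: .#..  (3 black, running=9)
  Row 3: #.##  (1 black, running=10)
  Row 4: ###.  (1 black, running=11)
  Row 5: #.##  (1 black, running=12)
  Row 6: ####  (0 black, running=12)

Answer: 12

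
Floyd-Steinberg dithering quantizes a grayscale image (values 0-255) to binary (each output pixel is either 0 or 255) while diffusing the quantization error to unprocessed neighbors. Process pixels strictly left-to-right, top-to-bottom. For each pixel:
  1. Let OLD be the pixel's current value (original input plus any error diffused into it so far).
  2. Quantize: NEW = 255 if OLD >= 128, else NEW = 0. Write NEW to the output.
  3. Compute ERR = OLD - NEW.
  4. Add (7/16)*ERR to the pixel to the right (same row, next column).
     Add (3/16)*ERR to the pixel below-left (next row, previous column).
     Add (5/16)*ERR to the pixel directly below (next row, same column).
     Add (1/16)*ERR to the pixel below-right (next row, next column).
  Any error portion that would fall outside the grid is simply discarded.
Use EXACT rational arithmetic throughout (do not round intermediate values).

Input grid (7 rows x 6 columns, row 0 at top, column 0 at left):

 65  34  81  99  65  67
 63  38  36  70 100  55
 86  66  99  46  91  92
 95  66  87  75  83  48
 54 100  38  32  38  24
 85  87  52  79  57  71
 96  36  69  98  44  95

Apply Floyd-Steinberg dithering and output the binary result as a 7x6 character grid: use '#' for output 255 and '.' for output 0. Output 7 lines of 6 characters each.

Answer: ...#..
....#.
#.#..#
...#..
.#....
.#..#.
...#..

Derivation:
(0,0): OLD=65 → NEW=0, ERR=65
(0,1): OLD=999/16 → NEW=0, ERR=999/16
(0,2): OLD=27729/256 → NEW=0, ERR=27729/256
(0,3): OLD=599607/4096 → NEW=255, ERR=-444873/4096
(0,4): OLD=1145729/65536 → NEW=0, ERR=1145729/65536
(0,5): OLD=78274695/1048576 → NEW=0, ERR=78274695/1048576
(1,0): OLD=24325/256 → NEW=0, ERR=24325/256
(1,1): OLD=252835/2048 → NEW=0, ERR=252835/2048
(1,2): OLD=7038431/65536 → NEW=0, ERR=7038431/65536
(1,3): OLD=24403827/262144 → NEW=0, ERR=24403827/262144
(1,4): OLD=2573623673/16777216 → NEW=255, ERR=-1704566407/16777216
(1,5): OLD=9387267455/268435456 → NEW=0, ERR=9387267455/268435456
(2,0): OLD=4549553/32768 → NEW=255, ERR=-3806287/32768
(2,1): OLD=83714091/1048576 → NEW=0, ERR=83714091/1048576
(2,2): OLD=3232314945/16777216 → NEW=255, ERR=-1045875135/16777216
(2,3): OLD=4762134393/134217728 → NEW=0, ERR=4762134393/134217728
(2,4): OLD=374297914091/4294967296 → NEW=0, ERR=374297914091/4294967296
(2,5): OLD=9256889654557/68719476736 → NEW=255, ERR=-8266576913123/68719476736
(3,0): OLD=1235971873/16777216 → NEW=0, ERR=1235971873/16777216
(3,1): OLD=13989613069/134217728 → NEW=0, ERR=13989613069/134217728
(3,2): OLD=133962585143/1073741824 → NEW=0, ERR=133962585143/1073741824
(3,3): OLD=10522004349797/68719476736 → NEW=255, ERR=-7001462217883/68719476736
(3,4): OLD=24915772388677/549755813888 → NEW=0, ERR=24915772388677/549755813888
(3,5): OLD=313869928265451/8796093022208 → NEW=0, ERR=313869928265451/8796093022208
(4,0): OLD=207371831119/2147483648 → NEW=0, ERR=207371831119/2147483648
(4,1): OLD=6968725610755/34359738368 → NEW=255, ERR=-1793007673085/34359738368
(4,2): OLD=45705656915737/1099511627776 → NEW=0, ERR=45705656915737/1099511627776
(4,3): OLD=609444895919325/17592186044416 → NEW=0, ERR=609444895919325/17592186044416
(4,4): OLD=19039532210443181/281474976710656 → NEW=0, ERR=19039532210443181/281474976710656
(4,5): OLD=304339180515468955/4503599627370496 → NEW=0, ERR=304339180515468955/4503599627370496
(5,0): OLD=57939967650745/549755813888 → NEW=0, ERR=57939967650745/549755813888
(5,1): OLD=2298089853561161/17592186044416 → NEW=255, ERR=-2187917587764919/17592186044416
(5,2): OLD=1944021493498547/140737488355328 → NEW=0, ERR=1944021493498547/140737488355328
(5,3): OLD=500575507946553057/4503599627370496 → NEW=0, ERR=500575507946553057/4503599627370496
(5,4): OLD=1275438678440621537/9007199254740992 → NEW=255, ERR=-1021397131518331423/9007199254740992
(5,5): OLD=6735055268646318293/144115188075855872 → NEW=0, ERR=6735055268646318293/144115188075855872
(6,0): OLD=29728239825047419/281474976710656 → NEW=0, ERR=29728239825047419/281474976710656
(6,1): OLD=236523250737648991/4503599627370496 → NEW=0, ERR=236523250737648991/4503599627370496
(6,2): OLD=1970074951028044487/18014398509481984 → NEW=0, ERR=1970074951028044487/18014398509481984
(6,3): OLD=46169063641052948939/288230376151711744 → NEW=255, ERR=-27329682277633545781/288230376151711744
(6,4): OLD=-79369968055105474965/4611686018427387904 → NEW=0, ERR=-79369968055105474965/4611686018427387904
(6,5): OLD=7008826483269916527629/73786976294838206464 → NEW=0, ERR=7008826483269916527629/73786976294838206464
Row 0: ...#..
Row 1: ....#.
Row 2: #.#..#
Row 3: ...#..
Row 4: .#....
Row 5: .#..#.
Row 6: ...#..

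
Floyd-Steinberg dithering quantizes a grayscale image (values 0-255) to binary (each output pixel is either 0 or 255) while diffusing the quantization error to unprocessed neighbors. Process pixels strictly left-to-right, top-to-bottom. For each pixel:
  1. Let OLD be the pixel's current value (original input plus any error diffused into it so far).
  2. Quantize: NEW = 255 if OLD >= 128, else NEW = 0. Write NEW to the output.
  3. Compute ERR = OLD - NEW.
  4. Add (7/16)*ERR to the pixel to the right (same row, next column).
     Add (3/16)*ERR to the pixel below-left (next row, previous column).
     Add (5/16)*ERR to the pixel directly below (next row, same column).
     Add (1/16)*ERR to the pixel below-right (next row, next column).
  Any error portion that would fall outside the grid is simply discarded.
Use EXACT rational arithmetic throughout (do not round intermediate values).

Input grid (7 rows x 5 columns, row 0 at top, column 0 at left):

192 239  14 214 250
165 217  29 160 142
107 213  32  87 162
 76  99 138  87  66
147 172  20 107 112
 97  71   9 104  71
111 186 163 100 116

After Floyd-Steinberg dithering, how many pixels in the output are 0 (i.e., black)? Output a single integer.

(0,0): OLD=192 → NEW=255, ERR=-63
(0,1): OLD=3383/16 → NEW=255, ERR=-697/16
(0,2): OLD=-1295/256 → NEW=0, ERR=-1295/256
(0,3): OLD=867479/4096 → NEW=255, ERR=-177001/4096
(0,4): OLD=15144993/65536 → NEW=255, ERR=-1566687/65536
(1,0): OLD=35109/256 → NEW=255, ERR=-30171/256
(1,1): OLD=300931/2048 → NEW=255, ERR=-221309/2048
(1,2): OLD=-2010817/65536 → NEW=0, ERR=-2010817/65536
(1,3): OLD=33626195/262144 → NEW=255, ERR=-33220525/262144
(1,4): OLD=320385689/4194304 → NEW=0, ERR=320385689/4194304
(2,0): OLD=1635409/32768 → NEW=0, ERR=1635409/32768
(2,1): OLD=197076747/1048576 → NEW=255, ERR=-70310133/1048576
(2,2): OLD=-628121887/16777216 → NEW=0, ERR=-628121887/16777216
(2,3): OLD=11656322579/268435456 → NEW=0, ERR=11656322579/268435456
(2,4): OLD=845884562885/4294967296 → NEW=255, ERR=-249332097595/4294967296
(3,0): OLD=1325803457/16777216 → NEW=0, ERR=1325803457/16777216
(3,1): OLD=14591943725/134217728 → NEW=0, ERR=14591943725/134217728
(3,2): OLD=763712521727/4294967296 → NEW=255, ERR=-331504138753/4294967296
(3,3): OLD=460221976903/8589934592 → NEW=0, ERR=460221976903/8589934592
(3,4): OLD=10172206114051/137438953472 → NEW=0, ERR=10172206114051/137438953472
(4,0): OLD=412488065711/2147483648 → NEW=255, ERR=-135120264529/2147483648
(4,1): OLD=11607670559919/68719476736 → NEW=255, ERR=-5915796007761/68719476736
(4,2): OLD=-27424267966175/1099511627776 → NEW=0, ERR=-27424267966175/1099511627776
(4,3): OLD=2144203983423663/17592186044416 → NEW=0, ERR=2144203983423663/17592186044416
(4,4): OLD=53987371797249097/281474976710656 → NEW=255, ERR=-17788747263968183/281474976710656
(5,0): OLD=67285997546349/1099511627776 → NEW=0, ERR=67285997546349/1099511627776
(5,1): OLD=547664566009863/8796093022208 → NEW=0, ERR=547664566009863/8796093022208
(5,2): OLD=12924805449524159/281474976710656 → NEW=0, ERR=12924805449524159/281474976710656
(5,3): OLD=167499365918962097/1125899906842624 → NEW=255, ERR=-119605110325907023/1125899906842624
(5,4): OLD=223240631551622475/18014398509481984 → NEW=0, ERR=223240631551622475/18014398509481984
(6,0): OLD=19956294807324957/140737488355328 → NEW=255, ERR=-15931764723283683/140737488355328
(6,1): OLD=758250786846956595/4503599627370496 → NEW=255, ERR=-390167118132519885/4503599627370496
(6,2): OLD=8893345371102712673/72057594037927936 → NEW=0, ERR=8893345371102712673/72057594037927936
(6,3): OLD=145259570527811093355/1152921504606846976 → NEW=0, ERR=145259570527811093355/1152921504606846976
(6,4): OLD=3105600675367776041389/18446744073709551616 → NEW=255, ERR=-1598319063428159620691/18446744073709551616
Output grid:
  Row 0: ##.##  (1 black, running=1)
  Row 1: ##.#.  (2 black, running=3)
  Row 2: .#..#  (3 black, running=6)
  Row 3: ..#..  (4 black, running=10)
  Row 4: ##..#  (2 black, running=12)
  Row 5: ...#.  (4 black, running=16)
  Row 6: ##..#  (2 black, running=18)

Answer: 18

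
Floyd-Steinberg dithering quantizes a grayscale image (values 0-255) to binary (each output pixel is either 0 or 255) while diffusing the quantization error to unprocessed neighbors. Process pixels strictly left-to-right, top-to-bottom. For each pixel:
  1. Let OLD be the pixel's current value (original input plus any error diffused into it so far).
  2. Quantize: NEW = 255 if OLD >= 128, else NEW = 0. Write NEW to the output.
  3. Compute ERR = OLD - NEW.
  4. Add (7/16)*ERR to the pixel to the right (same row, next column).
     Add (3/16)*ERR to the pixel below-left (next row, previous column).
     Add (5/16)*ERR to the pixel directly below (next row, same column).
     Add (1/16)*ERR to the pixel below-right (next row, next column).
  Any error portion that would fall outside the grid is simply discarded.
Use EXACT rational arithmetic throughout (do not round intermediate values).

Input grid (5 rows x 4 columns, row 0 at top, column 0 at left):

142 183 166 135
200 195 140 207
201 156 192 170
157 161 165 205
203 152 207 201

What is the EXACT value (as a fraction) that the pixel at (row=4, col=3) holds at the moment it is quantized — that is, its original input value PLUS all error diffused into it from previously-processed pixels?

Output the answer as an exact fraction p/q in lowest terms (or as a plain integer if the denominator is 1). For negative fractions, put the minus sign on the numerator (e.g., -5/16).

Answer: 2471887995313359/17592186044416

Derivation:
(0,0): OLD=142 → NEW=255, ERR=-113
(0,1): OLD=2137/16 → NEW=255, ERR=-1943/16
(0,2): OLD=28895/256 → NEW=0, ERR=28895/256
(0,3): OLD=755225/4096 → NEW=255, ERR=-289255/4096
(1,0): OLD=36331/256 → NEW=255, ERR=-28949/256
(1,1): OLD=249197/2048 → NEW=0, ERR=249197/2048
(1,2): OLD=13610225/65536 → NEW=255, ERR=-3101455/65536
(1,3): OLD=179601767/1048576 → NEW=255, ERR=-87785113/1048576
(2,0): OLD=6175999/32768 → NEW=255, ERR=-2179841/32768
(2,1): OLD=156216293/1048576 → NEW=255, ERR=-111170587/1048576
(2,2): OLD=257393561/2097152 → NEW=0, ERR=257393561/2097152
(2,3): OLD=6528910677/33554432 → NEW=255, ERR=-2027469483/33554432
(3,0): OLD=1951736591/16777216 → NEW=0, ERR=1951736591/16777216
(3,1): OLD=53047984465/268435456 → NEW=255, ERR=-15403056815/268435456
(3,2): OLD=688461147311/4294967296 → NEW=255, ERR=-406755513169/4294967296
(3,3): OLD=10469765682505/68719476736 → NEW=255, ERR=-7053700885175/68719476736
(4,0): OLD=981808117923/4294967296 → NEW=255, ERR=-113408542557/4294967296
(4,1): OLD=3849317074281/34359738368 → NEW=0, ERR=3849317074281/34359738368
(4,2): OLD=223844619735881/1099511627776 → NEW=255, ERR=-56530845346999/1099511627776
(4,3): OLD=2471887995313359/17592186044416 → NEW=255, ERR=-2014119446012721/17592186044416
Target (4,3): original=201, with diffused error = 2471887995313359/17592186044416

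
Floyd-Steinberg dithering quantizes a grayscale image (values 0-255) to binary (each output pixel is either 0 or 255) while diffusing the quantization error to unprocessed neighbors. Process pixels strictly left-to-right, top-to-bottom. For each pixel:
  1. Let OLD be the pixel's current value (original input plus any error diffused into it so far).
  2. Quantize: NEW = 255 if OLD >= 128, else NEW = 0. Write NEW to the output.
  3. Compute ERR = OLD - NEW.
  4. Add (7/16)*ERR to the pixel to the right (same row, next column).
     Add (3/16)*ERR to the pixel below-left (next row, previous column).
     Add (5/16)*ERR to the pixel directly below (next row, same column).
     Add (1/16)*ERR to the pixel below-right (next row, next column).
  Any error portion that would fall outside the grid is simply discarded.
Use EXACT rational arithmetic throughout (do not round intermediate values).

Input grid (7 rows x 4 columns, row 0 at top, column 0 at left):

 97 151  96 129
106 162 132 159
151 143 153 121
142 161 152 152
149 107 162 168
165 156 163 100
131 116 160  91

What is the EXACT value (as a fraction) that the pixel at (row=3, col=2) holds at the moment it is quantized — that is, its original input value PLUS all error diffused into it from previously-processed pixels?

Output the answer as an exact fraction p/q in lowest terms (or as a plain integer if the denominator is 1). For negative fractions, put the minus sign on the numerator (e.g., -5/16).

(0,0): OLD=97 → NEW=0, ERR=97
(0,1): OLD=3095/16 → NEW=255, ERR=-985/16
(0,2): OLD=17681/256 → NEW=0, ERR=17681/256
(0,3): OLD=652151/4096 → NEW=255, ERR=-392329/4096
(1,0): OLD=31941/256 → NEW=0, ERR=31941/256
(1,1): OLD=443107/2048 → NEW=255, ERR=-79133/2048
(1,2): OLD=7528223/65536 → NEW=0, ERR=7528223/65536
(1,3): OLD=192561161/1048576 → NEW=255, ERR=-74825719/1048576
(2,0): OLD=5988209/32768 → NEW=255, ERR=-2367631/32768
(2,1): OLD=134899819/1048576 → NEW=255, ERR=-132487061/1048576
(2,2): OLD=247096151/2097152 → NEW=0, ERR=247096151/2097152
(2,3): OLD=5282405275/33554432 → NEW=255, ERR=-3273974885/33554432
(3,0): OLD=1606082529/16777216 → NEW=0, ERR=1606082529/16777216
(3,1): OLD=48579801791/268435456 → NEW=255, ERR=-19871239489/268435456
(3,2): OLD=559385804353/4294967296 → NEW=255, ERR=-535830856127/4294967296
Target (3,2): original=152, with diffused error = 559385804353/4294967296

Answer: 559385804353/4294967296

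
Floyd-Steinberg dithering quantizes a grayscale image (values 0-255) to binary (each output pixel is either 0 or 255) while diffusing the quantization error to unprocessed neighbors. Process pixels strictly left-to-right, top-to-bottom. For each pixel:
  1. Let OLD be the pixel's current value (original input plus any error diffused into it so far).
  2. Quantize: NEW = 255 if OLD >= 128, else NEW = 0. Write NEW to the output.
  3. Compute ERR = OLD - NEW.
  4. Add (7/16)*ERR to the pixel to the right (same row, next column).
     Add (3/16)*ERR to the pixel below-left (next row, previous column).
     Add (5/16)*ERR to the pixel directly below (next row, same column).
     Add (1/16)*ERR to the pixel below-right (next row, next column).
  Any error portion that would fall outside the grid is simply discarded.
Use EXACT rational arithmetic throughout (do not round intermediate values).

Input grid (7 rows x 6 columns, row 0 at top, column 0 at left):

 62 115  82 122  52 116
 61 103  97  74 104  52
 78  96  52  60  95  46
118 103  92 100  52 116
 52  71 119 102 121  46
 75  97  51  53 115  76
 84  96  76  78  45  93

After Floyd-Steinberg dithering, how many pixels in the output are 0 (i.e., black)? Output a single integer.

Answer: 29

Derivation:
(0,0): OLD=62 → NEW=0, ERR=62
(0,1): OLD=1137/8 → NEW=255, ERR=-903/8
(0,2): OLD=4175/128 → NEW=0, ERR=4175/128
(0,3): OLD=279081/2048 → NEW=255, ERR=-243159/2048
(0,4): OLD=1823/32768 → NEW=0, ERR=1823/32768
(0,5): OLD=60830169/524288 → NEW=0, ERR=60830169/524288
(1,0): OLD=7579/128 → NEW=0, ERR=7579/128
(1,1): OLD=106109/1024 → NEW=0, ERR=106109/1024
(1,2): OLD=4037377/32768 → NEW=0, ERR=4037377/32768
(1,3): OLD=12170125/131072 → NEW=0, ERR=12170125/131072
(1,4): OLD=1333566375/8388608 → NEW=255, ERR=-805528665/8388608
(1,5): OLD=6207501409/134217728 → NEW=0, ERR=6207501409/134217728
(2,0): OLD=1899439/16384 → NEW=0, ERR=1899439/16384
(2,1): OLD=107953589/524288 → NEW=255, ERR=-25739851/524288
(2,2): OLD=779388127/8388608 → NEW=0, ERR=779388127/8388608
(2,3): OLD=8010101543/67108864 → NEW=0, ERR=8010101543/67108864
(2,4): OLD=282794787189/2147483648 → NEW=255, ERR=-264813543051/2147483648
(2,5): OLD=17237938051/34359738368 → NEW=0, ERR=17237938051/34359738368
(3,0): OLD=1216546431/8388608 → NEW=255, ERR=-922548609/8388608
(3,1): OLD=4309037395/67108864 → NEW=0, ERR=4309037395/67108864
(3,2): OLD=90429319177/536870912 → NEW=255, ERR=-46472763383/536870912
(3,3): OLD=2821435440315/34359738368 → NEW=0, ERR=2821435440315/34359738368
(3,4): OLD=15652576382235/274877906944 → NEW=0, ERR=15652576382235/274877906944
(3,5): OLD=586534813975221/4398046511104 → NEW=255, ERR=-534967046356299/4398046511104
(4,0): OLD=31859742673/1073741824 → NEW=0, ERR=31859742673/1073741824
(4,1): OLD=1390589100125/17179869184 → NEW=0, ERR=1390589100125/17179869184
(4,2): OLD=80688438439047/549755813888 → NEW=255, ERR=-59499294102393/549755813888
(4,3): OLD=752748613362883/8796093022208 → NEW=0, ERR=752748613362883/8796093022208
(4,4): OLD=22315373800275315/140737488355328 → NEW=255, ERR=-13572685730333325/140737488355328
(4,5): OLD=-69006616992115387/2251799813685248 → NEW=0, ERR=-69006616992115387/2251799813685248
(5,0): OLD=27336389735015/274877906944 → NEW=0, ERR=27336389735015/274877906944
(5,1): OLD=1296239041405783/8796093022208 → NEW=255, ERR=-946764679257257/8796093022208
(5,2): OLD=-619728458758931/70368744177664 → NEW=0, ERR=-619728458758931/70368744177664
(5,3): OLD=114939204290511167/2251799813685248 → NEW=0, ERR=114939204290511167/2251799813685248
(5,4): OLD=480969377854040047/4503599627370496 → NEW=0, ERR=480969377854040047/4503599627370496
(5,5): OLD=7718770678568983195/72057594037927936 → NEW=0, ERR=7718770678568983195/72057594037927936
(6,0): OLD=13355477341678181/140737488355328 → NEW=0, ERR=13355477341678181/140737488355328
(6,1): OLD=244197809956724609/2251799813685248 → NEW=0, ERR=244197809956724609/2251799813685248
(6,2): OLD=1112715636179645145/9007199254740992 → NEW=0, ERR=1112715636179645145/9007199254740992
(6,3): OLD=24135269233387594485/144115188075855872 → NEW=255, ERR=-12614103725955652875/144115188075855872
(6,4): OLD=146088042935579679093/2305843009213693952 → NEW=0, ERR=146088042935579679093/2305843009213693952
(6,5): OLD=5934970328291340169491/36893488147419103232 → NEW=255, ERR=-3472869149300531154669/36893488147419103232
Output grid:
  Row 0: .#.#..  (4 black, running=4)
  Row 1: ....#.  (5 black, running=9)
  Row 2: .#..#.  (4 black, running=13)
  Row 3: #.#..#  (3 black, running=16)
  Row 4: ..#.#.  (4 black, running=20)
  Row 5: .#....  (5 black, running=25)
  Row 6: ...#.#  (4 black, running=29)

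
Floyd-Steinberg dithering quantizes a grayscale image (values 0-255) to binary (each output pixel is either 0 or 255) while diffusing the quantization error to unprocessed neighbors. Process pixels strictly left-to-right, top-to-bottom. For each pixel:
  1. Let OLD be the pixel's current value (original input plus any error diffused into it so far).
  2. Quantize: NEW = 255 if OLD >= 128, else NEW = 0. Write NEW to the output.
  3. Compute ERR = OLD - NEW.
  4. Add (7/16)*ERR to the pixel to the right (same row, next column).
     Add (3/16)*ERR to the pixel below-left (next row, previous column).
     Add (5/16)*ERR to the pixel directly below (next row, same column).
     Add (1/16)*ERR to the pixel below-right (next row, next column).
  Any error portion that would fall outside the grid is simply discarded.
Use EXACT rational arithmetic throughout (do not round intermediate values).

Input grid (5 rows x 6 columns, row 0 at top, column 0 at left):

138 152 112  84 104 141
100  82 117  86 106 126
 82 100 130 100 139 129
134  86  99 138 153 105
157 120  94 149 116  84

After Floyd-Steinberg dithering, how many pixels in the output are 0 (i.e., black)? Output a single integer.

Answer: 17

Derivation:
(0,0): OLD=138 → NEW=255, ERR=-117
(0,1): OLD=1613/16 → NEW=0, ERR=1613/16
(0,2): OLD=39963/256 → NEW=255, ERR=-25317/256
(0,3): OLD=166845/4096 → NEW=0, ERR=166845/4096
(0,4): OLD=7983659/65536 → NEW=0, ERR=7983659/65536
(0,5): OLD=203734829/1048576 → NEW=255, ERR=-63652051/1048576
(1,0): OLD=21079/256 → NEW=0, ERR=21079/256
(1,1): OLD=253281/2048 → NEW=0, ERR=253281/2048
(1,2): OLD=10101749/65536 → NEW=255, ERR=-6609931/65536
(1,3): OLD=18681361/262144 → NEW=0, ERR=18681361/262144
(1,4): OLD=2791911891/16777216 → NEW=255, ERR=-1486278189/16777216
(1,5): OLD=20370572757/268435456 → NEW=0, ERR=20370572757/268435456
(2,0): OLD=4289979/32768 → NEW=255, ERR=-4065861/32768
(2,1): OLD=74026937/1048576 → NEW=0, ERR=74026937/1048576
(2,2): OLD=2524288363/16777216 → NEW=255, ERR=-1753901717/16777216
(2,3): OLD=7196646099/134217728 → NEW=0, ERR=7196646099/134217728
(2,4): OLD=659092676345/4294967296 → NEW=255, ERR=-436123984135/4294967296
(2,5): OLD=7061103214175/68719476736 → NEW=0, ERR=7061103214175/68719476736
(3,0): OLD=1819689995/16777216 → NEW=0, ERR=1819689995/16777216
(3,1): OLD=17201004079/134217728 → NEW=255, ERR=-17024516561/134217728
(3,2): OLD=27169291389/1073741824 → NEW=0, ERR=27169291389/1073741824
(3,3): OLD=9638120532343/68719476736 → NEW=255, ERR=-7885346035337/68719476736
(3,4): OLD=51502965258391/549755813888 → NEW=0, ERR=51502965258391/549755813888
(3,5): OLD=1510730782738297/8796093022208 → NEW=255, ERR=-732272937924743/8796093022208
(4,0): OLD=358868982853/2147483648 → NEW=255, ERR=-188739347387/2147483648
(4,1): OLD=1835967915265/34359738368 → NEW=0, ERR=1835967915265/34359738368
(4,2): OLD=105379226483891/1099511627776 → NEW=0, ERR=105379226483891/1099511627776
(4,3): OLD=3064901769110943/17592186044416 → NEW=255, ERR=-1421105672215137/17592186044416
(4,4): OLD=24531545821677967/281474976710656 → NEW=0, ERR=24531545821677967/281474976710656
(4,5): OLD=459229037595204745/4503599627370496 → NEW=0, ERR=459229037595204745/4503599627370496
Output grid:
  Row 0: #.#..#  (3 black, running=3)
  Row 1: ..#.#.  (4 black, running=7)
  Row 2: #.#.#.  (3 black, running=10)
  Row 3: .#.#.#  (3 black, running=13)
  Row 4: #..#..  (4 black, running=17)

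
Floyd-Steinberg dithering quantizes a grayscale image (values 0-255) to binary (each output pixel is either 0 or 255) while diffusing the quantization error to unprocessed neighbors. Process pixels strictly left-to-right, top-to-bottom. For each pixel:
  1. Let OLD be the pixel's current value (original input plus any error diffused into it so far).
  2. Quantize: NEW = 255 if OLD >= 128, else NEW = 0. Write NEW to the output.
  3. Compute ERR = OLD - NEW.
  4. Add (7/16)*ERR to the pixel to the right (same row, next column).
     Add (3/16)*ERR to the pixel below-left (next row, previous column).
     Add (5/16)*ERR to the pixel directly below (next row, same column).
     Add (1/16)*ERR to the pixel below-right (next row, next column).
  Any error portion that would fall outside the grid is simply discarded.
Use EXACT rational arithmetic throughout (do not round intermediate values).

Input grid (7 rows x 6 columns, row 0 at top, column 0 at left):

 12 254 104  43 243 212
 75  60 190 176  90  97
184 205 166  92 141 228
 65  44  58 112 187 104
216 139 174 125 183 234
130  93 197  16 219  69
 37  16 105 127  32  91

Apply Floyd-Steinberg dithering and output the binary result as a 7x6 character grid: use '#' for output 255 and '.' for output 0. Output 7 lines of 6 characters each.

(0,0): OLD=12 → NEW=0, ERR=12
(0,1): OLD=1037/4 → NEW=255, ERR=17/4
(0,2): OLD=6775/64 → NEW=0, ERR=6775/64
(0,3): OLD=91457/1024 → NEW=0, ERR=91457/1024
(0,4): OLD=4621511/16384 → NEW=255, ERR=443591/16384
(0,5): OLD=58679665/262144 → NEW=255, ERR=-8167055/262144
(1,0): OLD=5091/64 → NEW=0, ERR=5091/64
(1,1): OLD=59765/512 → NEW=0, ERR=59765/512
(1,2): OLD=4770393/16384 → NEW=255, ERR=592473/16384
(1,3): OLD=15166597/65536 → NEW=255, ERR=-1545083/65536
(1,4): OLD=368624143/4194304 → NEW=0, ERR=368624143/4194304
(1,5): OLD=8550123705/67108864 → NEW=0, ERR=8550123705/67108864
(2,0): OLD=1890263/8192 → NEW=255, ERR=-198697/8192
(2,1): OLD=63600877/262144 → NEW=255, ERR=-3245843/262144
(2,2): OLD=732990087/4194304 → NEW=255, ERR=-336557433/4194304
(2,3): OLD=2290616207/33554432 → NEW=0, ERR=2290616207/33554432
(2,4): OLD=237024361645/1073741824 → NEW=255, ERR=-36779803475/1073741824
(2,5): OLD=4437929226635/17179869184 → NEW=255, ERR=57062584715/17179869184
(3,0): OLD=231100711/4194304 → NEW=0, ERR=231100711/4194304
(3,1): OLD=1599711195/33554432 → NEW=0, ERR=1599711195/33554432
(3,2): OLD=17665287329/268435456 → NEW=0, ERR=17665287329/268435456
(3,3): OLD=2588773873667/17179869184 → NEW=255, ERR=-1792092768253/17179869184
(3,4): OLD=18629559097443/137438953472 → NEW=255, ERR=-16417374037917/137438953472
(3,5): OLD=111351488855789/2199023255552 → NEW=0, ERR=111351488855789/2199023255552
(4,0): OLD=130007279017/536870912 → NEW=255, ERR=-6894803543/536870912
(4,1): OLD=1409286794069/8589934592 → NEW=255, ERR=-781146526891/8589934592
(4,2): OLD=37988370204143/274877906944 → NEW=255, ERR=-32105496066577/274877906944
(4,3): OLD=101234929959115/4398046511104 → NEW=0, ERR=101234929959115/4398046511104
(4,4): OLD=11168678032621563/70368744177664 → NEW=255, ERR=-6775351732682757/70368744177664
(4,5): OLD=225443658781907453/1125899906842624 → NEW=255, ERR=-61660817462961667/1125899906842624
(5,0): OLD=14972040087247/137438953472 → NEW=0, ERR=14972040087247/137438953472
(5,1): OLD=393796814837823/4398046511104 → NEW=0, ERR=393796814837823/4398046511104
(5,2): OLD=6977269194823781/35184372088832 → NEW=255, ERR=-1994745687828379/35184372088832
(5,3): OLD=-30358308914478105/1125899906842624 → NEW=0, ERR=-30358308914478105/1125899906842624
(5,4): OLD=378943832780154455/2251799813685248 → NEW=255, ERR=-195265119709583785/2251799813685248
(5,5): OLD=285711726265962403/36028797018963968 → NEW=0, ERR=285711726265962403/36028797018963968
(6,0): OLD=6180560393046557/70368744177664 → NEW=0, ERR=6180560393046557/70368744177664
(6,1): OLD=88479276845533913/1125899906842624 → NEW=0, ERR=88479276845533913/1125899906842624
(6,2): OLD=550361132304213361/4503599627370496 → NEW=0, ERR=550361132304213361/4503599627370496
(6,3): OLD=10969758024357244077/72057594037927936 → NEW=255, ERR=-7404928455314379603/72057594037927936
(6,4): OLD=-46412091606245783891/1152921504606846976 → NEW=0, ERR=-46412091606245783891/1152921504606846976
(6,5): OLD=1299507204375095796379/18446744073709551616 → NEW=0, ERR=1299507204375095796379/18446744073709551616
Row 0: .#..##
Row 1: ..##..
Row 2: ###.##
Row 3: ...##.
Row 4: ###.##
Row 5: ..#.#.
Row 6: ...#..

Answer: .#..##
..##..
###.##
...##.
###.##
..#.#.
...#..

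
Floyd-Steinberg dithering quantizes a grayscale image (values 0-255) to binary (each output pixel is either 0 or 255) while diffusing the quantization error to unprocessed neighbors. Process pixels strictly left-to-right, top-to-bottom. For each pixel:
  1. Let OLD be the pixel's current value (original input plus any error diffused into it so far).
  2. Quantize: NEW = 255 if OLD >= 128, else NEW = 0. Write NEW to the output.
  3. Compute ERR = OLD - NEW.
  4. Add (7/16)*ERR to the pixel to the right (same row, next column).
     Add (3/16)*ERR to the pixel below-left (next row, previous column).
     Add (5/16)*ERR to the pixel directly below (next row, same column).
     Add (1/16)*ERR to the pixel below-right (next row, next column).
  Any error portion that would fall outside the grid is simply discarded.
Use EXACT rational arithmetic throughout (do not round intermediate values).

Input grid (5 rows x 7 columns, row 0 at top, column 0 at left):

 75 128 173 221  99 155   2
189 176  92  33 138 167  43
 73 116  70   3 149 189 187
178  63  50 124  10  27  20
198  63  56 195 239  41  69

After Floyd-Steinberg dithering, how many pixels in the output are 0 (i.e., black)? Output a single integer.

(0,0): OLD=75 → NEW=0, ERR=75
(0,1): OLD=2573/16 → NEW=255, ERR=-1507/16
(0,2): OLD=33739/256 → NEW=255, ERR=-31541/256
(0,3): OLD=684429/4096 → NEW=255, ERR=-360051/4096
(0,4): OLD=3967707/65536 → NEW=0, ERR=3967707/65536
(0,5): OLD=190303229/1048576 → NEW=255, ERR=-77083651/1048576
(0,6): OLD=-506031125/16777216 → NEW=0, ERR=-506031125/16777216
(1,0): OLD=49863/256 → NEW=255, ERR=-15417/256
(1,1): OLD=208497/2048 → NEW=0, ERR=208497/2048
(1,2): OLD=4959045/65536 → NEW=0, ERR=4959045/65536
(1,3): OLD=11085217/262144 → NEW=0, ERR=11085217/262144
(1,4): OLD=2619634435/16777216 → NEW=255, ERR=-1658555645/16777216
(1,5): OLD=13274889587/134217728 → NEW=0, ERR=13274889587/134217728
(1,6): OLD=155158071645/2147483648 → NEW=0, ERR=155158071645/2147483648
(2,0): OLD=2400875/32768 → NEW=0, ERR=2400875/32768
(2,1): OLD=199536969/1048576 → NEW=255, ERR=-67849911/1048576
(2,2): OLD=1335952411/16777216 → NEW=0, ERR=1335952411/16777216
(2,3): OLD=4999045635/134217728 → NEW=0, ERR=4999045635/134217728
(2,4): OLD=167063228531/1073741824 → NEW=255, ERR=-106740936589/1073741824
(2,5): OLD=6314787698641/34359738368 → NEW=255, ERR=-2446945585199/34359738368
(2,6): OLD=101486735566535/549755813888 → NEW=255, ERR=-38700996974905/549755813888
(3,0): OLD=3166934715/16777216 → NEW=255, ERR=-1111255365/16777216
(3,1): OLD=4470879263/134217728 → NEW=0, ERR=4470879263/134217728
(3,2): OLD=99210390989/1073741824 → NEW=0, ERR=99210390989/1073741824
(3,3): OLD=697504121419/4294967296 → NEW=255, ERR=-397712539061/4294967296
(3,4): OLD=-39913974975813/549755813888 → NEW=0, ERR=-39913974975813/549755813888
(3,5): OLD=-204206655252639/4398046511104 → NEW=0, ERR=-204206655252639/4398046511104
(3,6): OLD=-1883320617116865/70368744177664 → NEW=0, ERR=-1883320617116865/70368744177664
(4,0): OLD=394164185493/2147483648 → NEW=255, ERR=-153444144747/2147483648
(4,1): OLD=1901246504209/34359738368 → NEW=0, ERR=1901246504209/34359738368
(4,2): OLD=51568157819295/549755813888 → NEW=0, ERR=51568157819295/549755813888
(4,3): OLD=876366507162757/4398046511104 → NEW=255, ERR=-245135353168763/4398046511104
(4,4): OLD=6242872890745727/35184372088832 → NEW=255, ERR=-2729141991906433/35184372088832
(4,5): OLD=-19141574774608257/1125899906842624 → NEW=0, ERR=-19141574774608257/1125899906842624
(4,6): OLD=906059920617974313/18014398509481984 → NEW=0, ERR=906059920617974313/18014398509481984
Output grid:
  Row 0: .###.#.  (3 black, running=3)
  Row 1: #...#..  (5 black, running=8)
  Row 2: .#..###  (3 black, running=11)
  Row 3: #..#...  (5 black, running=16)
  Row 4: #..##..  (4 black, running=20)

Answer: 20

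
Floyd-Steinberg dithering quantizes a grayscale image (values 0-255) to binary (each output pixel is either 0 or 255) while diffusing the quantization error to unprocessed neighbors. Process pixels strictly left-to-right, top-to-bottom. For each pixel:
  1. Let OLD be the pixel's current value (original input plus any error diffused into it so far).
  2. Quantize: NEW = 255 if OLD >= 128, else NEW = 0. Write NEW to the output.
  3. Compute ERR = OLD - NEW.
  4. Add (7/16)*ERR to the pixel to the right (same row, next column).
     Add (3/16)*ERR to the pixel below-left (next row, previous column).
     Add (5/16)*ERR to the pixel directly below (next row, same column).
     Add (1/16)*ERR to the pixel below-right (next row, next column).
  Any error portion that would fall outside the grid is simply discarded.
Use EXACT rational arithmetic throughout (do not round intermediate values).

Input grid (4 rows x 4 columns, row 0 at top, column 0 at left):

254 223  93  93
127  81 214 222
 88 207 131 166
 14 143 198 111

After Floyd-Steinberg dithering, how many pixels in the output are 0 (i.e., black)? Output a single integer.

(0,0): OLD=254 → NEW=255, ERR=-1
(0,1): OLD=3561/16 → NEW=255, ERR=-519/16
(0,2): OLD=20175/256 → NEW=0, ERR=20175/256
(0,3): OLD=522153/4096 → NEW=0, ERR=522153/4096
(1,0): OLD=30875/256 → NEW=0, ERR=30875/256
(1,1): OLD=283325/2048 → NEW=255, ERR=-238915/2048
(1,2): OLD=13727489/65536 → NEW=255, ERR=-2984191/65536
(1,3): OLD=258831575/1048576 → NEW=255, ERR=-8555305/1048576
(2,0): OLD=3401839/32768 → NEW=0, ERR=3401839/32768
(2,1): OLD=225406005/1048576 → NEW=255, ERR=-41980875/1048576
(2,2): OLD=189652937/2097152 → NEW=0, ERR=189652937/2097152
(2,3): OLD=6716559109/33554432 → NEW=255, ERR=-1839821051/33554432
(3,0): OLD=653232639/16777216 → NEW=0, ERR=653232639/16777216
(3,1): OLD=45893840737/268435456 → NEW=255, ERR=-22557200543/268435456
(3,2): OLD=758978191263/4294967296 → NEW=255, ERR=-336238469217/4294967296
(3,3): OLD=4485116375513/68719476736 → NEW=0, ERR=4485116375513/68719476736
Output grid:
  Row 0: ##..  (2 black, running=2)
  Row 1: .###  (1 black, running=3)
  Row 2: .#.#  (2 black, running=5)
  Row 3: .##.  (2 black, running=7)

Answer: 7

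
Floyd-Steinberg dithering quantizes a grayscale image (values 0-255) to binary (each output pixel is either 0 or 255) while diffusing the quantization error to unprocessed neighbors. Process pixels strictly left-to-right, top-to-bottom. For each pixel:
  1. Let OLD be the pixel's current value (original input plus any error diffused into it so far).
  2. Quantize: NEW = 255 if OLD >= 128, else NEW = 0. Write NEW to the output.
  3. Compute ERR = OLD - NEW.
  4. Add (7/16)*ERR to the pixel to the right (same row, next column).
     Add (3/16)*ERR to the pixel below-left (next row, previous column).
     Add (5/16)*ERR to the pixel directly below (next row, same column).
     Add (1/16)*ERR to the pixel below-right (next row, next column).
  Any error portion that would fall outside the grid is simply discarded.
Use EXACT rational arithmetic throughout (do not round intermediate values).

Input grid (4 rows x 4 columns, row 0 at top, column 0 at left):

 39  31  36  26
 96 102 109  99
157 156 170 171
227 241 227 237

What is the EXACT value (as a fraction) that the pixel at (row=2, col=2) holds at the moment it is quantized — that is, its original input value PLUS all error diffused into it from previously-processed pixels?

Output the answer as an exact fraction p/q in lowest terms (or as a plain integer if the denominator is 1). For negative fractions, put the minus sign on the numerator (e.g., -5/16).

Answer: 498901041/2097152

Derivation:
(0,0): OLD=39 → NEW=0, ERR=39
(0,1): OLD=769/16 → NEW=0, ERR=769/16
(0,2): OLD=14599/256 → NEW=0, ERR=14599/256
(0,3): OLD=208689/4096 → NEW=0, ERR=208689/4096
(1,0): OLD=30003/256 → NEW=0, ERR=30003/256
(1,1): OLD=371557/2048 → NEW=255, ERR=-150683/2048
(1,2): OLD=7024713/65536 → NEW=0, ERR=7024713/65536
(1,3): OLD=173414479/1048576 → NEW=255, ERR=-93972401/1048576
(2,0): OLD=5892647/32768 → NEW=255, ERR=-2463193/32768
(2,1): OLD=133738781/1048576 → NEW=0, ERR=133738781/1048576
(2,2): OLD=498901041/2097152 → NEW=255, ERR=-35872719/2097152
Target (2,2): original=170, with diffused error = 498901041/2097152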